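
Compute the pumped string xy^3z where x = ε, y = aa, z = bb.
aaaaaabb

Given x = '', y = 'aa', z = 'bb' and i = 3:

xy^3z = x + y·y·...·y (3 times) + z
       = '' + 'aa'^3 + 'bb'
       = '' + 'aaaaaa' + 'bb'
       = 'aaaaaabb'

The pumped string is 'aaaaaabb' with length 8.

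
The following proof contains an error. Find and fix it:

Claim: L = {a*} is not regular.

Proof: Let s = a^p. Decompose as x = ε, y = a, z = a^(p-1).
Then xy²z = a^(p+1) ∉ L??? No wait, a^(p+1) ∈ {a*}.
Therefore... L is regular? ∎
Error: The proof attempts to show a*  is not regular, but a* IS regular!

Correction: a* is a regular language (recognized by a simple DFA with one accepting state and self-loop on 'a'). The pumping lemma can only prove non-regularity, not regularity. For regular languages, pumping always works.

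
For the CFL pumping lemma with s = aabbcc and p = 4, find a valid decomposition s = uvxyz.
u='a', v='a', x='bb', y='c', z='c'

For s = aabbcc with pumping length p = 4:

One valid decomposition:
- u = 'a'
- v = 'a'
- x = 'bb'
- y = 'c'
- z = 'c'

Verification:
- uvxyz = 'a' + 'a' + 'bb' + 'c' + 'c' = aabbcc ✓
- |vxy| = |'abbc'| = 4 ≤ 4 ✓
- |vy| = |'ac'| = 2 > 0 ✓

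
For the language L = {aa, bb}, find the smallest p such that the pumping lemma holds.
p = 3

For a finite language L, the pumping lemma holds vacuously if p > max|s| for s ∈ L.

The longest string in L = {aa, bb} has length 2.
If p = 3, then no string s ∈ L has |s| ≥ p, so the condition is vacuously true.

The minimum pumping length is p = 3.

Why no smaller p works: for any p ≤ 2, the longest string s ∈ L has |s| = 2 ≥ p, so it would
have to be pumpable; but pumping up (i = 2, 3, ...) produces ever longer strings, which cannot all lie in the
finite language L. So the pumping property fails for every p ≤ 2.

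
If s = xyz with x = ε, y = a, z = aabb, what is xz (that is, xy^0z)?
aabb

Given x = '', y = 'a', z = 'aabb' and i = 0:

xy^0z = x + y·y·...·y (0 times) + z
       = '' + 'a'^0 + 'aabb'
       = '' + '' + 'aabb'
       = 'aabb'

The pumped string is 'aabb' with length 4.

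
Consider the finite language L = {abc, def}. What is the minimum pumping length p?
p = 4

For a finite language L, the pumping lemma holds vacuously if p > max|s| for s ∈ L.

The longest string in L = {abc, def} has length 3.
If p = 4, then no string s ∈ L has |s| ≥ p, so the condition is vacuously true.

The minimum pumping length is p = 4.

Why no smaller p works: for any p ≤ 3, the longest string s ∈ L has |s| = 3 ≥ p, so it would
have to be pumpable; but pumping up (i = 2, 3, ...) produces ever longer strings, which cannot all lie in the
finite language L. So the pumping property fails for every p ≤ 3.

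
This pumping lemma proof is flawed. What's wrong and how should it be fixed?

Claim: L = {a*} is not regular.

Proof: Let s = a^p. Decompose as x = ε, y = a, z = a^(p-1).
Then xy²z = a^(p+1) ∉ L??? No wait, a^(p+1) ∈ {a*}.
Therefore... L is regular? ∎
Error: The proof attempts to show a*  is not regular, but a* IS regular!

Correction: a* is a regular language (recognized by a simple DFA with one accepting state and self-loop on 'a'). The pumping lemma can only prove non-regularity, not regularity. For regular languages, pumping always works.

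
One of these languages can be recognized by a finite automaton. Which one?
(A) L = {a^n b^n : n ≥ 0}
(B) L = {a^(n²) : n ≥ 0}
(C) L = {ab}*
(C) {ab}*

(C) L = {ab}* is regular.

This can be recognized by a finite automaton (DFA/NFA).
Regular expressions like {ab}* define regular languages.

The other choices are not regular:
- {a^n b^n : n ≥ 0}: After pumping, the number of a's and b's become unequal
- {a^(n²) : n ≥ 0}: After pumping, length is no longer a perfect square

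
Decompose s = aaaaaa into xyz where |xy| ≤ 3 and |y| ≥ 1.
x = '', y = 'aaa', z = 'aaa'

For s = aaaaaa and p = 3, one valid decomposition is:
- x = '' (length 0)
- y = 'aaa' (length 3)
- z = 'aaa' (length 3)

Verification:
- xyz = '' + 'aaa' + 'aaa' = aaaaaa ✓
- |xy| = 3 ≤ 3 ✓
- |y| = 3 > 0 ✓

All pumping lemma constraints are satisfied.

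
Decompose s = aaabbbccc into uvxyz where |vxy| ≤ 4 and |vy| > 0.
u='aa', v='a', x='bb', y='b', z='ccc'

For s = aaabbbccc with pumping length p = 4:

One valid decomposition:
- u = 'aa'
- v = 'a'
- x = 'bb'
- y = 'b'
- z = 'ccc'

Verification:
- uvxyz = 'aa' + 'a' + 'bb' + 'b' + 'ccc' = aaabbbccc ✓
- |vxy| = |'abbb'| = 4 ≤ 4 ✓
- |vy| = |'ab'| = 2 > 0 ✓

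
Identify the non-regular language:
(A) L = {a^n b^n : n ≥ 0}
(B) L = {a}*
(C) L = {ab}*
(A) {a^n b^n : n ≥ 0}

(A) L = {a^n b^n : n ≥ 0} is NOT regular.

The pumping lemma can be used to prove this:
After pumping, the number of a's and b's become unequal

The other languages are regular because they can be recognized by finite automata.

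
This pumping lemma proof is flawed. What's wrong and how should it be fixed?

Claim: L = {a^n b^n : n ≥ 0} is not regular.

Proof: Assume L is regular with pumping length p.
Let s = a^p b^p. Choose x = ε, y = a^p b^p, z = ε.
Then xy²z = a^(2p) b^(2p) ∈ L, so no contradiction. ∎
Error: The decomposition violates |xy| ≤ p. With y = a^p b^p, |xy| = |y| = 2p > p. (The proof also miscomputes xy²z, which would be a^p b^p a^p b^p rather than a^(2p) b^(2p), and it wrongly treats one harmless decomposition as settling the matter — the prover does not get to choose the decomposition.)

Correction: The pumping lemma requires |xy| ≤ p, and the argument must handle every decomposition satisfying |xy| ≤ p, |y| ≥ 1. Since s starts with p a's, any such y consists only of a's, say y = a^k with k ≥ 1. Then xy²z = a^(p+k) b^p has unequal numbers of a's and b's, so xy²z ∉ L — the required contradiction.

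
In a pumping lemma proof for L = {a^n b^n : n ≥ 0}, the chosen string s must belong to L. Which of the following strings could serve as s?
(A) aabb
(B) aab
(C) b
(A) aabb

The pumping lemma is applied to a string s that lies in L, so first check membership of each option:
- (A) aabb = a^2 b^2 has equal counts (2 = 2), so it is in L ✓
- (B) aab has 2 a's and 1 b's; 2 ≠ 1, so it is not in L ✗
- (C) b has 0 a's and 1 b's; 0 ≠ 1, so it is not in L ✗

Only (A) aabb is in L, so it is the only candidate that could play the role of s.
(In a complete proof one picks s in terms of the pumping length p so that |s| ≥ p is guaranteed; a fixed string like aabb illustrates the shape of such an s.)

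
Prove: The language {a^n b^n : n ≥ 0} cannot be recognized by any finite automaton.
Assume for contradiction that L is regular, and let p ≥ 1 be the pumping length given by the pumping lemma.
Choose s = a^p b^p. Then s ∈ L and |s| = 2p ≥ p.
By the pumping lemma, s = xyz for some x, y, z with |xy| ≤ p, |y| ≥ 1, and xy^i z ∈ L for every i ≥ 0.
Since |xy| ≤ p and the first p symbols of s are all a's, we must have y = a^k for some k with 1 ≤ k ≤ p.

Take i = 2: xy²z = a^(p + k) b^p.
This string has p + k a's but p b's, and p + k > p because k ≥ 1. So xy²z ∉ L.

This contradicts the pumping lemma, which requires xy^i z ∈ L for all i ≥ 0.
Hence L = {a^n b^n : n ≥ 0} is not regular. ∎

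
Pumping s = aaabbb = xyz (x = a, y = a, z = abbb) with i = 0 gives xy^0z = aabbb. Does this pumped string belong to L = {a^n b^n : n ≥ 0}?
No

xy⁰z = a · ε · abbb = aabbb.
aabbb has 2 a's and 3 b's; 2 ≠ 3, so it is not in L.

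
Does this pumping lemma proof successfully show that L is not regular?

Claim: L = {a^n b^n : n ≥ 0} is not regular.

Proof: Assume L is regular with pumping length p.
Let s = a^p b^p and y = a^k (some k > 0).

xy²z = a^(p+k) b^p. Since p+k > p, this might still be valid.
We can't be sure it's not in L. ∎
The proof is INCORRECT.

Error: The conclusion is wrong.
xy²z = a^(p+k) b^p is definitely NOT in L because the number of a's (p+k) ≠ number of b's (p).
The proof incorrectly doubts what is actually a valid contradiction.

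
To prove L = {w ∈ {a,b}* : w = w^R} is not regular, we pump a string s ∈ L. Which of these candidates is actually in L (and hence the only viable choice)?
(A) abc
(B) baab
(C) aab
(B) baab

The pumping lemma is applied to a string s that lies in L, so first check membership of each option:
- (A) abc reversed is cba ≠ abc, so it is not a palindrome and is not in L ✗
- (B) baab reversed is baab, the same string, so it is a palindrome and is in L ✓
- (C) aab reversed is baa ≠ aab, so it is not a palindrome and is not in L ✗

Only (B) baab is in L, so it is the only candidate that could play the role of s.
(In a complete proof one picks s in terms of the pumping length p so that |s| ≥ p is guaranteed; a fixed string like baab illustrates the shape of such an s.)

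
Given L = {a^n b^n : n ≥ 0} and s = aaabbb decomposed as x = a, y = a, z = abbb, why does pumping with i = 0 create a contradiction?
xy⁰z = aabbb ∉ L

Pumping with i = 0 replaces y = a by y⁰ = ε:
- Original: s = xyz = aaabbb; aaabbb = a^3 b^3 has equal counts (3 = 3), so it is in L
- Pumped: xy⁰z = a · ε · abbb = aabbb
- aabbb has 2 a's and 3 b's; 2 ≠ 3, so it is not in L

The pumping lemma would require xy⁰z ∈ L, so this decomposition yields a contradiction.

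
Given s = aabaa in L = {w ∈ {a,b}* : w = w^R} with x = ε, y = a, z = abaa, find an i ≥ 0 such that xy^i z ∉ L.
i = 0

xy⁰z = ε · ε · abaa = abaa; abaa reversed is aaba ≠ abaa, so it is not a palindrome and is not in L.
(Other choices also work, e.g. i = 2, 3; only i = 1 is guaranteed to stay in L since xy¹z = s.)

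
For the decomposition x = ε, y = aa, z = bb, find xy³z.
aaaaaabb

Given x = '', y = 'aa', z = 'bb' and i = 3:

xy^3z = x + y·y·...·y (3 times) + z
       = '' + 'aa'^3 + 'bb'
       = '' + 'aaaaaa' + 'bb'
       = 'aaaaaabb'

The pumped string is 'aaaaaabb' with length 8.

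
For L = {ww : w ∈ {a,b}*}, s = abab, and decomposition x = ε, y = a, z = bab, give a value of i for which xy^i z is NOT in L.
i = 0

xy⁰z = ε · ε · bab = bab; bab has odd length 3, so it cannot be written as ww and is not in L.
(Other choices also work, e.g. i = 2, 3; only i = 1 is guaranteed to stay in L since xy¹z = s.)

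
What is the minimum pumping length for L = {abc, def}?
p = 4

For a finite language L, the pumping lemma holds vacuously if p > max|s| for s ∈ L.

The longest string in L = {abc, def} has length 3.
If p = 4, then no string s ∈ L has |s| ≥ p, so the condition is vacuously true.

The minimum pumping length is p = 4.

Why no smaller p works: for any p ≤ 3, the longest string s ∈ L has |s| = 3 ≥ p, so it would
have to be pumpable; but pumping up (i = 2, 3, ...) produces ever longer strings, which cannot all lie in the
finite language L. So the pumping property fails for every p ≤ 3.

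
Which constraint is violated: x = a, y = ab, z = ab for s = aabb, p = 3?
Violated: xyz = s

The decomposition x = a, y = ab, z = ab for s = aabb with p = 3
violates the constraint: xyz = s

xyz = 'a' + 'ab' + 'ab' = 'aabab' ≠ 'aabb' = s. The decomposition doesn't reconstruct s.

Pumping lemma constraints:
1. xyz = s (decomposition is valid)
2. |xy| ≤ p
3. |y| > 0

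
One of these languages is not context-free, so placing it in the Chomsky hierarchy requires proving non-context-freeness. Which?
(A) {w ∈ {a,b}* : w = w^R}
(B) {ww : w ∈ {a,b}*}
(B) {ww : w ∈ {a,b}*}

(B) {ww : w ∈ {a,b}*} requires the CFL pumping lemma.

- {w ∈ {a,b}* : w = w^R} is context-free (but not regular)
  • Can be shown non-regular with the regular pumping lemma
  • After pumping, the string is no longer symmetric

- {ww : w ∈ {a,b}*} is NOT context-free
  • Requires the CFL pumping lemma to prove
  • Cannot verify equality of two arbitrary substrings

The CFL pumping lemma is "stronger" in that it can prove non-membership
in the larger class of context-free languages.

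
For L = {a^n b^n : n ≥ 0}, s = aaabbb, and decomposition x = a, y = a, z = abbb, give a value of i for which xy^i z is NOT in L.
i = 2

xy²z = a · aa · abbb = aaaabbb; aaaabbb has 4 a's and 3 b's; 4 ≠ 3, so it is not in L.
(Other choices also work, e.g. i = 0, 3; only i = 1 is guaranteed to stay in L since xy¹z = s.)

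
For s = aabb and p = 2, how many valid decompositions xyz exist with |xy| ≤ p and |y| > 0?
3

For s = 'aabb' with pumping length p = 2:

Constraints: |xy| ≤ 2, |y| > 0

Valid decompositions (|xy| ≤ p, |y| ≥ 1):
  • x='', y='a', z='abb'
  • x='a', y='a', z='bb'
  • x='', y='aa', z='bb'

Total count: 3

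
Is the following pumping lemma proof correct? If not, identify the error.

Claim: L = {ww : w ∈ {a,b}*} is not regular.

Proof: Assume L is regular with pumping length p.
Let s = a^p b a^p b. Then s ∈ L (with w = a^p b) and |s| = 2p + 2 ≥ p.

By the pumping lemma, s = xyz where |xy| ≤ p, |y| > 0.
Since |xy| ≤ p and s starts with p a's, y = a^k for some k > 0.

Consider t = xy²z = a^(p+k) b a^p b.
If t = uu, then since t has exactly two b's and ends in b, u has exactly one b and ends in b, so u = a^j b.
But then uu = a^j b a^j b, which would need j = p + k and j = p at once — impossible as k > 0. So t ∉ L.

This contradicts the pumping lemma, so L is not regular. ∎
The proof is correct.

This proof is valid because:
1. s = a^p b a^p b is in L and is chosen in terms of p, so |s| ≥ p holds for every p
2. The decomposition analysis is correct: |xy| ≤ p forces y to lie inside the leading a's
3. The contradiction is valid: the argument shows a^(p+k) b a^p b cannot be split into two equal halves
4. The conclusion follows logically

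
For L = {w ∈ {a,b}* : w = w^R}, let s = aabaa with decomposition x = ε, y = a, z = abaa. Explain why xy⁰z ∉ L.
xy⁰z = abaa ∉ L

Pumping with i = 0 replaces y = a by y⁰ = ε:
- Original: s = xyz = aabaa; aabaa reversed is aabaa, the same string, so it is a palindrome and is in L
- Pumped: xy⁰z = ε · ε · abaa = abaa
- abaa reversed is aaba ≠ abaa, so it is not a palindrome and is not in L

The pumping lemma would require xy⁰z ∈ L, so this decomposition yields a contradiction.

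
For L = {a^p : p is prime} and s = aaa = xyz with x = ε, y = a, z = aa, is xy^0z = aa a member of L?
Yes

xy⁰z = ε · ε · aa = aa.
aa has length 2, which is prime, so it is in L.
(A single pumped string landing in L is not a contradiction by itself; a non-regularity proof needs some i for which xy^i z ∉ L, for every admissible decomposition.)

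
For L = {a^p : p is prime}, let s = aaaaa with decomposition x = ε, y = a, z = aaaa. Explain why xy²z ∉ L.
xy²z = aaaaaa ∉ L

Pumping with i = 2 replaces y = a by y² = aa:
- Original: s = xyz = aaaaa; aaaaa has length 5, which is prime, so it is in L
- Pumped: xy²z = ε · aa · aaaa = aaaaaa
- aaaaaa has length 6 = 2 × 3, which is not prime, so it is not in L

The pumping lemma would require xy²z ∈ L, so this decomposition yields a contradiction.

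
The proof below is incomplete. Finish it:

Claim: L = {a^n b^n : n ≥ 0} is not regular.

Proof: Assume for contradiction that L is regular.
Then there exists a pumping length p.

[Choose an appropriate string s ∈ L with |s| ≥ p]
s = a^p b^p

This string is in L (has equal a's and b's) and has length 2p ≥ p.
Any decomposition xyz with |xy| ≤ p means y consists only of a's,
so pumping will unbalance the counts.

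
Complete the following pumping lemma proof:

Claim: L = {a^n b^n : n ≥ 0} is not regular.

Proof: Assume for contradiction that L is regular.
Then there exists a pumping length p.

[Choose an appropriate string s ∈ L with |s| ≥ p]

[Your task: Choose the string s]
s = a^p b^p

This string is in L (has equal a's and b's) and has length 2p ≥ p.
Any decomposition xyz with |xy| ≤ p means y consists only of a's,
so pumping will unbalance the counts.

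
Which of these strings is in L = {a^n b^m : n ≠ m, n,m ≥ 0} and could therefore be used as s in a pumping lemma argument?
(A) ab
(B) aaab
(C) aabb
(B) aaab

The pumping lemma is applied to a string s that lies in L, so first check membership of each option:
- (A) ab = a^1 b^1 has n = m = 1, so it is not in L ✗
- (B) aaab = a^3 b^1 with 3 ≠ 1, so it is in L ✓
- (C) aabb = a^2 b^2 has n = m = 2, so it is not in L ✗

Only (B) aaab is in L, so it is the only candidate that could play the role of s.
(In a complete proof one picks s in terms of the pumping length p so that |s| ≥ p is guaranteed; a fixed string like aaab illustrates the shape of such an s.)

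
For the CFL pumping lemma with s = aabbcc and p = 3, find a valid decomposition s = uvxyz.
u='aa', v='b', x='b', y='c', z='c'

For s = aabbcc with pumping length p = 3:

One valid decomposition:
- u = 'aa'
- v = 'b'
- x = 'b'
- y = 'c'
- z = 'c'

Verification:
- uvxyz = 'aa' + 'b' + 'b' + 'c' + 'c' = aabbcc ✓
- |vxy| = |'bbc'| = 3 ≤ 3 ✓
- |vy| = |'bc'| = 2 > 0 ✓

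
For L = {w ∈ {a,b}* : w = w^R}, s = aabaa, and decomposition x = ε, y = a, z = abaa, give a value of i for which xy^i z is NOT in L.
i = 0

xy⁰z = ε · ε · abaa = abaa; abaa reversed is aaba ≠ abaa, so it is not a palindrome and is not in L.
(Other choices also work, e.g. i = 2, 3; only i = 1 is guaranteed to stay in L since xy¹z = s.)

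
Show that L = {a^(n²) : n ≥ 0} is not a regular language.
Assume for contradiction that L is regular, and let p ≥ 1 be the pumping length given by the pumping lemma.
Choose s = a^(p²). Then s ∈ L and |s| = p² ≥ p.
By the pumping lemma, s = xyz for some x, y, z with |xy| ≤ p, |y| ≥ 1, and xy^i z ∈ L for every i ≥ 0.
Here y = a^k for some k with 1 ≤ k ≤ |xy| ≤ p.

Take i = 2: |xy²z| = p² + k.
Now p² < p² + k ≤ p² + p < p² + 2p + 1 = (p + 1)².
So |xy²z| lies strictly between the consecutive squares p² and (p + 1)², hence is not a perfect square, and xy²z ∉ L.

This contradicts the pumping lemma, which requires xy^i z ∈ L for all i ≥ 0.
Hence L = {a^(n²) : n ≥ 0} is not regular. ∎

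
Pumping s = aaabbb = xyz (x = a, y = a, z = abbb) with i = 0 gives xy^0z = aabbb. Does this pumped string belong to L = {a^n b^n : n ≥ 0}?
No

xy⁰z = a · ε · abbb = aabbb.
aabbb has 2 a's and 3 b's; 2 ≠ 3, so it is not in L.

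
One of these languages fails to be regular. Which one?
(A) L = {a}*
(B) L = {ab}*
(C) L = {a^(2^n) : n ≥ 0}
(C) {a^(2^n) : n ≥ 0}

(C) L = {a^(2^n) : n ≥ 0} is NOT regular.

The pumping lemma can be used to prove this:
After pumping, length is no longer a power of 2

The other languages are regular because they can be recognized by finite automata.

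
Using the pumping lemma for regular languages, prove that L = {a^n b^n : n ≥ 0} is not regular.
Assume for contradiction that L is regular, and let p ≥ 1 be the pumping length given by the pumping lemma.
Choose s = a^p b^p. Then s ∈ L and |s| = 2p ≥ p.
By the pumping lemma, s = xyz for some x, y, z with |xy| ≤ p, |y| ≥ 1, and xy^i z ∈ L for every i ≥ 0.
Since |xy| ≤ p and the first p symbols of s are all a's, we must have y = a^k for some k with 1 ≤ k ≤ p.

Take i = 2: xy²z = a^(p + k) b^p.
This string has p + k a's but p b's, and p + k > p because k ≥ 1. So xy²z ∉ L.

This contradicts the pumping lemma, which requires xy^i z ∈ L for all i ≥ 0.
Hence L = {a^n b^n : n ≥ 0} is not regular. ∎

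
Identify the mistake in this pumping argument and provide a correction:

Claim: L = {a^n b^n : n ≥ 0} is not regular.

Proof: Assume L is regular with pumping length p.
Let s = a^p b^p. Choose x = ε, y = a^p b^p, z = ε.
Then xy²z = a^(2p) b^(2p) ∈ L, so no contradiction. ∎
Error: The decomposition violates |xy| ≤ p. With y = a^p b^p, |xy| = |y| = 2p > p. (The proof also miscomputes xy²z, which would be a^p b^p a^p b^p rather than a^(2p) b^(2p), and it wrongly treats one harmless decomposition as settling the matter — the prover does not get to choose the decomposition.)

Correction: The pumping lemma requires |xy| ≤ p, and the argument must handle every decomposition satisfying |xy| ≤ p, |y| ≥ 1. Since s starts with p a's, any such y consists only of a's, say y = a^k with k ≥ 1. Then xy²z = a^(p+k) b^p has unequal numbers of a's and b's, so xy²z ∉ L — the required contradiction.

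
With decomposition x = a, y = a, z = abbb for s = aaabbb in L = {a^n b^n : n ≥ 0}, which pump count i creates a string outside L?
i = 3

xy³z = a · aaa · abbb = aaaaabbb; aaaaabbb has 5 a's and 3 b's; 5 ≠ 3, so it is not in L.
(Other choices also work, e.g. i = 0, 2; only i = 1 is guaranteed to stay in L since xy¹z = s.)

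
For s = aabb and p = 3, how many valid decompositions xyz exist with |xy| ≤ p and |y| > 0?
6

For s = 'aabb' with pumping length p = 3:

Constraints: |xy| ≤ 3, |y| > 0

Valid decompositions (|xy| ≤ p, |y| ≥ 1):
  • x='', y='a', z='abb'
  • x='a', y='a', z='bb'
  • x='', y='aa', z='bb'
  • x='aa', y='b', z='b'
  • x='a', y='ab', z='b'
  • x='', y='aab', z='b'

Total count: 6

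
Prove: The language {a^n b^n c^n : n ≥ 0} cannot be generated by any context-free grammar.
Assume for contradiction that L is context-free, and let p ≥ 1 be the pumping length given by the pumping lemma for CFLs.
Choose s = a^p b^p c^p. Then s ∈ L and |s| = 3p ≥ p.
By the CFL pumping lemma, s = uvxyz for some u, v, x, y, z with |vxy| ≤ p, |vy| ≥ 1, and uv^i xy^i z ∈ L for every i ≥ 0.

Because |vxy| ≤ p, the window vxy cannot contain both an a and a c: any substring of s containing both must include the entire block b^p plus at least one a and one c, so it has length ≥ p + 2 > p.
Hence at least one of the letters a, c does not occur in vy at all.

Take i = 0: the string uxz is obtained from s by deleting |vy| ≥ 1 symbols, so |uxz| = 3p − |vy| < 3p.
But the letter (a or c) that does not occur in vy still occurs exactly p times in uxz. Every string of L with exactly p copies of some letter is a^p b^p c^p, of length 3p. Since |uxz| < 3p, uxz ∉ L.

This contradicts the CFL pumping lemma, which requires uv^i xy^i z ∈ L for all i ≥ 0.
Hence L = {a^n b^n c^n : n ≥ 0} is not context-free. ∎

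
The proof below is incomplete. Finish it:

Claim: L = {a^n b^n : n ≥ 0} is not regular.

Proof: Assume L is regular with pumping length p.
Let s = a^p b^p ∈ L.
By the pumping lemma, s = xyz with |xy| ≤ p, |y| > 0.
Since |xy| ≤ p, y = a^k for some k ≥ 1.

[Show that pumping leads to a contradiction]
Consider xy²z = a^(p+k) b^p.

Since k ≥ 1, we have p + k > p.
So xy²z has more a's than b's: (p+k) a's vs p b's.
This means xy²z ∉ L because a^n b^n requires equal counts.

This contradicts the pumping lemma which states xy²z ∈ L.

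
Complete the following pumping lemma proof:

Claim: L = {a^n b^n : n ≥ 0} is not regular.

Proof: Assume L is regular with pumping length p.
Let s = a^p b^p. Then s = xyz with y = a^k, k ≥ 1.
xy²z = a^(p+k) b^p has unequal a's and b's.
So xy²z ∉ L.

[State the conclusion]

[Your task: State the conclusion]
This contradicts the pumping lemma for regular languages,
which guarantees xy^i z ∈ L for all i ≥ 0.

Since our assumption that L is regular leads to a contradiction,
we conclude that L = {a^n b^n : n ≥ 0} is NOT regular. ∎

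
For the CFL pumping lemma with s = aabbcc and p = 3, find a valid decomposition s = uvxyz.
u='aa', v='b', x='b', y='c', z='c'

For s = aabbcc with pumping length p = 3:

One valid decomposition:
- u = 'aa'
- v = 'b'
- x = 'b'
- y = 'c'
- z = 'c'

Verification:
- uvxyz = 'aa' + 'b' + 'b' + 'c' + 'c' = aabbcc ✓
- |vxy| = |'bbc'| = 3 ≤ 3 ✓
- |vy| = |'bc'| = 2 > 0 ✓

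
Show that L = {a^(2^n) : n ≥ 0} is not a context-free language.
Assume for contradiction that L is context-free, and let p ≥ 1 be the pumping length given by the pumping lemma for CFLs.
Choose s = a^(2^p). Then s ∈ L and |s| = 2^p ≥ p.
By the CFL pumping lemma, s = uvxyz for some u, v, x, y, z with |vxy| ≤ p, |vy| ≥ 1, and uv^i xy^i z ∈ L for every i ≥ 0.
All symbols are a's, so only lengths matter: let k = |vy|, with 1 ≤ k ≤ |vxy| ≤ p < 2^p.

Take i = 2: |uv²xy²z| = 2^p + k, and 2^p < 2^p + k < 2^p + 2^p = 2^(p+1).
So the length lies strictly between consecutive powers of two and is not a power of 2; uv²xy²z ∉ L.

This contradicts the CFL pumping lemma, which requires uv^i xy^i z ∈ L for all i ≥ 0.
Hence L = {a^(2^n) : n ≥ 0} is not context-free. ∎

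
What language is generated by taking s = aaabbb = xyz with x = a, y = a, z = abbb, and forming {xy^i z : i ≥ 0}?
{xy^i z : i ≥ 0} = {a^(2+i) b^3 : i ≥ 0} = {aabbb, aaabbb, aaaabbb, ...}

With x = a, y = a, z = abbb: Starting with aaabbb and pumping the second 'a', we get strings with 2+i a's followed by 3 b's for i = 0, 1, 2, ...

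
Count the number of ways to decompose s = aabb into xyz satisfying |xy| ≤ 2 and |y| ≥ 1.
3

For s = 'aabb' with pumping length p = 2:

Constraints: |xy| ≤ 2, |y| > 0

Valid decompositions (|xy| ≤ p, |y| ≥ 1):
  • x='', y='a', z='abb'
  • x='a', y='a', z='bb'
  • x='', y='aa', z='bb'

Total count: 3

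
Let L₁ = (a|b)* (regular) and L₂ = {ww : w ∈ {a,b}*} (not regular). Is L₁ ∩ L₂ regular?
No — L₁ ∩ L₂ is not regular.

(a|b)* is all strings over {a,b}, so L₁ ∩ L₂ = {ww : w ∈ {a,b}*} = L₂ itself, which is not regular (pump s = a^p b a^p b).

Note that the bare facts "L₁ regular, L₂ non-regular" do not settle the question by themselves: the closure of regular languages under ∪, ∩, complement and difference applies only when BOTH operands are regular. With a non-regular operand the result can come out regular or non-regular depending on the specific languages, so one has to work out L₁ ∩ L₂ for this particular pair, as above.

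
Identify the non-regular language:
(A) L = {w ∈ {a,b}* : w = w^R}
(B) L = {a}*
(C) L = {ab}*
(A) {w ∈ {a,b}* : w = w^R}

(A) L = {w ∈ {a,b}* : w = w^R} is NOT regular.

The pumping lemma can be used to prove this:
After pumping, the string is no longer symmetric

The other languages are regular because they can be recognized by finite automata.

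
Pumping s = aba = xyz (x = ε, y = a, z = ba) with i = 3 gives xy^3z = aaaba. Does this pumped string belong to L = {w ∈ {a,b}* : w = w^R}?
No

xy³z = ε · aaa · ba = aaaba.
aaaba reversed is abaaa ≠ aaaba, so it is not a palindrome and is not in L.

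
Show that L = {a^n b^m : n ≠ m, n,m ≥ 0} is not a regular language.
Assume for contradiction that L is regular, and let p ≥ 1 be the pumping length given by the pumping lemma.
Choose s = a^p b^(p + p!). Then s ∈ L because p ≠ p + p! (as p! ≥ 1), and |s| ≥ p.
By the pumping lemma, s = xyz for some x, y, z with |xy| ≤ p, |y| ≥ 1, and xy^i z ∈ L for every i ≥ 0.
Since |xy| ≤ p and the first p symbols of s are all a's, y = a^k for some k with 1 ≤ k ≤ p.
For every i ≥ 0, xy^i z = a^(p + (i − 1)k) b^(p + p!).

Because 1 ≤ k ≤ p, k divides p!. Let t = p!/k (a positive integer) and take i = t + 1.
Then the number of a's is p + tk = p + p!, which equals the number of b's.
So xy^(t+1) z = a^(p + p!) b^(p + p!) has equally many a's and b's and is NOT in L.

This contradicts the pumping lemma, which requires xy^i z ∈ L for all i ≥ 0.
Hence L = {a^n b^m : n ≠ m, n,m ≥ 0} is not regular. ∎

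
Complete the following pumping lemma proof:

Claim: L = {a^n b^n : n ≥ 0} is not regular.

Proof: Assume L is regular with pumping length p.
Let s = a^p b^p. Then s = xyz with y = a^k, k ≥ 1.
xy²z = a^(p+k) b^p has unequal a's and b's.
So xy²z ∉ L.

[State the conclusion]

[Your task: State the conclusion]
This contradicts the pumping lemma for regular languages,
which guarantees xy^i z ∈ L for all i ≥ 0.

Since our assumption that L is regular leads to a contradiction,
we conclude that L = {a^n b^n : n ≥ 0} is NOT regular. ∎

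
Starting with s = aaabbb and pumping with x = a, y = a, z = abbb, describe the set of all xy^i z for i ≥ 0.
{xy^i z : i ≥ 0} = {a^(2+i) b^3 : i ≥ 0} = {aabbb, aaabbb, aaaabbb, ...}

With x = a, y = a, z = abbb: Starting with aaabbb and pumping the second 'a', we get strings with 2+i a's followed by 3 b's for i = 0, 1, 2, ...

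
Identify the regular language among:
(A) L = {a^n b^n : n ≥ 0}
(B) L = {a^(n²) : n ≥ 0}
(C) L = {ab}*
(C) {ab}*

(C) L = {ab}* is regular.

This can be recognized by a finite automaton (DFA/NFA).
Regular expressions like {ab}* define regular languages.

The other choices are not regular:
- {a^(n²) : n ≥ 0}: After pumping, length is no longer a perfect square
- {a^n b^n : n ≥ 0}: After pumping, the number of a's and b's become unequal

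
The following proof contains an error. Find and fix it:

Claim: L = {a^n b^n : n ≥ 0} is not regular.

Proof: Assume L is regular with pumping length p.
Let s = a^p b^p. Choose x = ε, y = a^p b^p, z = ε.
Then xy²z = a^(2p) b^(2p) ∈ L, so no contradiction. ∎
Error: The decomposition violates |xy| ≤ p. With y = a^p b^p, |xy| = |y| = 2p > p. (The proof also miscomputes xy²z, which would be a^p b^p a^p b^p rather than a^(2p) b^(2p), and it wrongly treats one harmless decomposition as settling the matter — the prover does not get to choose the decomposition.)

Correction: The pumping lemma requires |xy| ≤ p, and the argument must handle every decomposition satisfying |xy| ≤ p, |y| ≥ 1. Since s starts with p a's, any such y consists only of a's, say y = a^k with k ≥ 1. Then xy²z = a^(p+k) b^p has unequal numbers of a's and b's, so xy²z ∉ L — the required contradiction.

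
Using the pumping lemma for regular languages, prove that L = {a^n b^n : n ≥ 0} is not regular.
Assume for contradiction that L is regular, and let p ≥ 1 be the pumping length given by the pumping lemma.
Choose s = a^p b^p. Then s ∈ L and |s| = 2p ≥ p.
By the pumping lemma, s = xyz for some x, y, z with |xy| ≤ p, |y| ≥ 1, and xy^i z ∈ L for every i ≥ 0.
Since |xy| ≤ p and the first p symbols of s are all a's, we must have y = a^k for some k with 1 ≤ k ≤ p.

Take i = 3: xy³z = a^(p + 2k) b^p.
This string has p + 2k a's but p b's, and p + 2k > p because k ≥ 1. So xy³z ∉ L.

This contradicts the pumping lemma, which requires xy^i z ∈ L for all i ≥ 0.
Hence L = {a^n b^n : n ≥ 0} is not regular. ∎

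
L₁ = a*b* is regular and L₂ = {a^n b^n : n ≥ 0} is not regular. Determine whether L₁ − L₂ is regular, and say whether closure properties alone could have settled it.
No — L₁ − L₂ is not regular.

a*b* − {a^n b^n} = {a^n b^m : n ≠ m}. If this were regular, then its complement intersected with a*b*, namely {a^n b^n : n ≥ 0}, would be regular too (closure under complement and intersection) — contradiction. So L₁ − L₂ is not regular.

Note that the bare facts "L₁ regular, L₂ non-regular" do not settle the question by themselves: the closure of regular languages under ∪, ∩, complement and difference applies only when BOTH operands are regular. With a non-regular operand the result can come out regular or non-regular depending on the specific languages, so one has to work out L₁ − L₂ for this particular pair, as above.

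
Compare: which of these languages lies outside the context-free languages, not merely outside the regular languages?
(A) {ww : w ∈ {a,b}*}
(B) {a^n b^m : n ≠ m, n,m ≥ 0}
(A) {ww : w ∈ {a,b}*}

(A) {ww : w ∈ {a,b}*} requires the CFL pumping lemma.

- {a^n b^m : n ≠ m, n,m ≥ 0} is context-free (but not regular)
  • Can be shown non-regular with the regular pumping lemma
  • After pumping a's, we can make n = m

- {ww : w ∈ {a,b}*} is NOT context-free
  • Requires the CFL pumping lemma to prove
  • Even a PDA cannot compare two arbitrary halves symbol by symbol; CFL pumping on a^p b^p a^p b^p fails

The CFL pumping lemma is "stronger" in that it can prove non-membership
in the larger class of context-free languages.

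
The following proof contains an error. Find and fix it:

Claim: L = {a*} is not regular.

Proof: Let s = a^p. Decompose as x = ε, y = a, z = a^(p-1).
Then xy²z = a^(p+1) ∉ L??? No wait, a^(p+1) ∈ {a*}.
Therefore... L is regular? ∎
Error: The proof attempts to show a*  is not regular, but a* IS regular!

Correction: a* is a regular language (recognized by a simple DFA with one accepting state and self-loop on 'a'). The pumping lemma can only prove non-regularity, not regularity. For regular languages, pumping always works.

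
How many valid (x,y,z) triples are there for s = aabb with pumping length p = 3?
6

For s = 'aabb' with pumping length p = 3:

Constraints: |xy| ≤ 3, |y| > 0

Valid decompositions (|xy| ≤ p, |y| ≥ 1):
  • x='', y='a', z='abb'
  • x='a', y='a', z='bb'
  • x='', y='aa', z='bb'
  • x='aa', y='b', z='b'
  • x='a', y='ab', z='b'
  • x='', y='aab', z='b'

Total count: 6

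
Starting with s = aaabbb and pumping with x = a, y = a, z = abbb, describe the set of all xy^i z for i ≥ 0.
{xy^i z : i ≥ 0} = {a^(2+i) b^3 : i ≥ 0} = {aabbb, aaabbb, aaaabbb, ...}

With x = a, y = a, z = abbb: Starting with aaabbb and pumping the second 'a', we get strings with 2+i a's followed by 3 b's for i = 0, 1, 2, ...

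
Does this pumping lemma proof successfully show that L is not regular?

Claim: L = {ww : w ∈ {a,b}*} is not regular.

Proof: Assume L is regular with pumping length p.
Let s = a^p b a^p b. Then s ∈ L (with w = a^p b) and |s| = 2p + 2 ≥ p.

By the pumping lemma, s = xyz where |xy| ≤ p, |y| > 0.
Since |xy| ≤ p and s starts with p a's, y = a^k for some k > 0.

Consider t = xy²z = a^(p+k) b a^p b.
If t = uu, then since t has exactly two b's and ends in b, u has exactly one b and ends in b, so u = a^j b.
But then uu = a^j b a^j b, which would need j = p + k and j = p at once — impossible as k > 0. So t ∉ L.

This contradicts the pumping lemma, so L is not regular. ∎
The proof is correct.

This proof is valid because:
1. s = a^p b a^p b is in L and is chosen in terms of p, so |s| ≥ p holds for every p
2. The decomposition analysis is correct: |xy| ≤ p forces y to lie inside the leading a's
3. The contradiction is valid: the argument shows a^(p+k) b a^p b cannot be split into two equal halves
4. The conclusion follows logically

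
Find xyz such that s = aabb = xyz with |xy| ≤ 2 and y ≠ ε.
x = 'a', y = 'a', z = 'bb'

For s = aabb and p = 2, one valid decomposition is:
- x = 'a' (length 1)
- y = 'a' (length 1)
- z = 'bb' (length 2)

Verification:
- xyz = 'a' + 'a' + 'bb' = aabb ✓
- |xy| = 2 ≤ 2 ✓
- |y| = 1 > 0 ✓

All pumping lemma constraints are satisfied.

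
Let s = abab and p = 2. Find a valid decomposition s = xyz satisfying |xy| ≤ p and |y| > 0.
x = '', y = 'a', z = 'bab'

For s = abab and p = 2, one valid decomposition is:
- x = '' (length 0)
- y = 'a' (length 1)
- z = 'bab' (length 3)

Verification:
- xyz = '' + 'a' + 'bab' = abab ✓
- |xy| = 1 ≤ 2 ✓
- |y| = 1 > 0 ✓

All pumping lemma constraints are satisfied.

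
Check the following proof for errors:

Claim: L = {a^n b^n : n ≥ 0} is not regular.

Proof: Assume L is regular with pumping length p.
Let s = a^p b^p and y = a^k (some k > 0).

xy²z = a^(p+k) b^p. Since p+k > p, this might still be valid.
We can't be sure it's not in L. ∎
The proof is INCORRECT.

Error: The conclusion is wrong.
xy²z = a^(p+k) b^p is definitely NOT in L because the number of a's (p+k) ≠ number of b's (p).
The proof incorrectly doubts what is actually a valid contradiction.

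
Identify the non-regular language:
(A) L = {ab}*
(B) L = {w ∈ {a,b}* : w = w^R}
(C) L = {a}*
(B) {w ∈ {a,b}* : w = w^R}

(B) L = {w ∈ {a,b}* : w = w^R} is NOT regular.

The pumping lemma can be used to prove this:
After pumping, the string is no longer symmetric

The other languages are regular because they can be recognized by finite automata.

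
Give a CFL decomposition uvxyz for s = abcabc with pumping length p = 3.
u='ab', v='c', x='a', y='b', z='c'

For s = abcabc with pumping length p = 3:

One valid decomposition:
- u = 'ab'
- v = 'c'
- x = 'a'
- y = 'b'
- z = 'c'

Verification:
- uvxyz = 'ab' + 'c' + 'a' + 'b' + 'c' = abcabc ✓
- |vxy| = |'cab'| = 3 ≤ 3 ✓
- |vy| = |'cb'| = 2 > 0 ✓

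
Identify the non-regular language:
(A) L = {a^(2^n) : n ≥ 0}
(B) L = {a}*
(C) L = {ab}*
(A) {a^(2^n) : n ≥ 0}

(A) L = {a^(2^n) : n ≥ 0} is NOT regular.

The pumping lemma can be used to prove this:
After pumping, length is no longer a power of 2

The other languages are regular because they can be recognized by finite automata.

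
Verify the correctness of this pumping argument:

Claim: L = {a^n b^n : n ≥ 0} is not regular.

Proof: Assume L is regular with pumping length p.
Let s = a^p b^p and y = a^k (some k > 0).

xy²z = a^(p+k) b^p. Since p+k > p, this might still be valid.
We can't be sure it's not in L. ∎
The proof is INCORRECT.

Error: The conclusion is wrong.
xy²z = a^(p+k) b^p is definitely NOT in L because the number of a's (p+k) ≠ number of b's (p).
The proof incorrectly doubts what is actually a valid contradiction.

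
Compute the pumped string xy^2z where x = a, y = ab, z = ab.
aababab

Given x = 'a', y = 'ab', z = 'ab' and i = 2:

xy^2z = x + y·y·...·y (2 times) + z
       = 'a' + 'ab'^2 + 'ab'
       = 'a' + 'abab' + 'ab'
       = 'aababab'

The pumped string is 'aababab' with length 7.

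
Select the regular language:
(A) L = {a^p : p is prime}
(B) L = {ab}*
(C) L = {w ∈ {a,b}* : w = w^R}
(B) {ab}*

(B) L = {ab}* is regular.

This can be recognized by a finite automaton (DFA/NFA).
Regular expressions like {ab}* define regular languages.

The other choices are not regular:
- {w ∈ {a,b}* : w = w^R}: After pumping, the string is no longer symmetric
- {a^p : p is prime}: After pumping, the length becomes composite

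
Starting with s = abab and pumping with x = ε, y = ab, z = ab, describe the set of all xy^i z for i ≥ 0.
{xy^i z : i ≥ 0} = {(ab)^(i+1) : i ≥ 0} = {ab, abab, ababab, ...}

With x = ε, y = ab, z = ab: Pumping 'ab' gives strings of alternating a's and b's.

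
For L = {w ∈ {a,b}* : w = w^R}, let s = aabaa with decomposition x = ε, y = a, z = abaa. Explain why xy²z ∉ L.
xy²z = aaabaa ∉ L

Pumping with i = 2 replaces y = a by y² = aa:
- Original: s = xyz = aabaa; aabaa reversed is aabaa, the same string, so it is a palindrome and is in L
- Pumped: xy²z = ε · aa · abaa = aaabaa
- aaabaa reversed is aabaaa ≠ aaabaa, so it is not a palindrome and is not in L

The pumping lemma would require xy²z ∈ L, so this decomposition yields a contradiction.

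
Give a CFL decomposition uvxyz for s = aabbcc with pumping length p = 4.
u='a', v='a', x='bb', y='c', z='c'

For s = aabbcc with pumping length p = 4:

One valid decomposition:
- u = 'a'
- v = 'a'
- x = 'bb'
- y = 'c'
- z = 'c'

Verification:
- uvxyz = 'a' + 'a' + 'bb' + 'c' + 'c' = aabbcc ✓
- |vxy| = |'abbc'| = 4 ≤ 4 ✓
- |vy| = |'ac'| = 2 > 0 ✓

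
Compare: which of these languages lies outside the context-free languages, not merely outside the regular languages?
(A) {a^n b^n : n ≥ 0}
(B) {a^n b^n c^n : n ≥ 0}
(B) {a^n b^n c^n : n ≥ 0}

(B) {a^n b^n c^n : n ≥ 0} requires the CFL pumping lemma.

- {a^n b^n : n ≥ 0} is context-free (but not regular)
  • Can be shown non-regular with the regular pumping lemma
  • After pumping, the number of a's and b's become unequal

- {a^n b^n c^n : n ≥ 0} is NOT context-free
  • Requires the CFL pumping lemma to prove
  • Cannot maintain three equal counts simultaneously

The CFL pumping lemma is "stronger" in that it can prove non-membership
in the larger class of context-free languages.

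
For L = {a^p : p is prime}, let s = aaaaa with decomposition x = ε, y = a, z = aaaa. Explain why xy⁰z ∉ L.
xy⁰z = aaaa ∉ L

Pumping with i = 0 replaces y = a by y⁰ = ε:
- Original: s = xyz = aaaaa; aaaaa has length 5, which is prime, so it is in L
- Pumped: xy⁰z = ε · ε · aaaa = aaaa
- aaaa has length 4 = 2 × 2, which is not prime, so it is not in L

The pumping lemma would require xy⁰z ∈ L, so this decomposition yields a contradiction.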